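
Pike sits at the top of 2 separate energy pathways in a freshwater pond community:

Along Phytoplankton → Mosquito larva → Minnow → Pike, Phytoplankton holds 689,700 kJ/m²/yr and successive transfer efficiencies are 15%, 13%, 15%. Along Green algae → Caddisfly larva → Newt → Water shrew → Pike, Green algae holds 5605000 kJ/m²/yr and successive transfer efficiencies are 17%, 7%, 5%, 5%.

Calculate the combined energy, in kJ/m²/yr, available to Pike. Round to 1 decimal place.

Via Phytoplankton: 689700 × 0.15 × 0.13 × 0.15 = 2017.3725 kJ/m²/yr
Via Green algae: 5605000 × 0.17 × 0.07 × 0.05 × 0.05 = 166.74875 kJ/m²/yr
Total at Pike: 2017.3725 + 166.74875 = 2184.12125 kJ/m²/yr

2184.1 kJ/m²/yr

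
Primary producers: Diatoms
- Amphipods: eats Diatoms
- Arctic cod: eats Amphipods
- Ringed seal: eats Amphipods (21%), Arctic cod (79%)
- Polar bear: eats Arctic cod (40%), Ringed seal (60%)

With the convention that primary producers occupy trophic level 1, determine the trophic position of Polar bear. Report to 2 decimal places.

4.47

Amphipods: 1 + 1 = 2
Arctic cod: 1 + 2 = 3
Ringed seal: 1 + (0.21×2 + 0.79×3) = 3.79
Polar bear: 1 + (0.4×3 + 0.6×3.79) = 4.474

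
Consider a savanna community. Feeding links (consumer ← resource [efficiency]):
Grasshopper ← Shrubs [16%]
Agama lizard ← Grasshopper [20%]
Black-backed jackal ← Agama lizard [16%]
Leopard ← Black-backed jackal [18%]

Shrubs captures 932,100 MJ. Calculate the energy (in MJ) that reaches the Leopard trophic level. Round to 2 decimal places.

859.02 MJ

Grasshopper: 932100 × 0.16 = 149136 MJ
Agama lizard: 149136 × 0.2 = 29827.2 MJ
Black-backed jackal: 29827.2 × 0.16 = 4772.352 MJ
Leopard: 4772.352 × 0.18 = 859.02336 MJ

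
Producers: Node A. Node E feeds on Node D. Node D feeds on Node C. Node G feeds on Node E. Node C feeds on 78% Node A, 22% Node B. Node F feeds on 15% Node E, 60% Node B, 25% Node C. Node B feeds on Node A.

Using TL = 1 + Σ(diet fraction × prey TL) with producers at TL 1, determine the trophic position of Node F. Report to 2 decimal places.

3.39

Node B: 1 + 1 = 2
Node C: 1 + (0.78×1 + 0.22×2) = 2.22
Node D: 1 + 2.22 = 3.22
Node E: 1 + 3.22 = 4.22
Node F: 1 + (0.15×4.22 + 0.6×2 + 0.25×2.22) = 3.388
Node G: 1 + 4.22 = 5.22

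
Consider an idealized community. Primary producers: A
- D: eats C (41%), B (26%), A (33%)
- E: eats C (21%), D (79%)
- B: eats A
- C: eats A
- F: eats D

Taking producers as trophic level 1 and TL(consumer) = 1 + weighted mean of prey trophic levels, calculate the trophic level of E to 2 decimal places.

3.53

B: 1 + 1 = 2
C: 1 + 1 = 2
D: 1 + (0.41×2 + 0.26×2 + 0.33×1) = 2.67
E: 1 + (0.21×2 + 0.79×2.67) = 3.5293
F: 1 + 2.67 = 3.67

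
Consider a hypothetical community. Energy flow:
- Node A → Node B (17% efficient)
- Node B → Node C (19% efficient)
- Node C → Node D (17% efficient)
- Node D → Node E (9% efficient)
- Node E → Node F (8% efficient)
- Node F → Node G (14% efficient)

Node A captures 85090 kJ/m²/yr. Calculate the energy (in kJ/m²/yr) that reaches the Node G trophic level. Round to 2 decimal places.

0.47 kJ/m²/yr

Node B: 85090 × 0.17 = 14465.3 kJ/m²/yr
Node C: 14465.3 × 0.19 = 2748.407 kJ/m²/yr
Node D: 2748.407 × 0.17 = 467.22919 kJ/m²/yr
Node E: 467.22919 × 0.09 = 42.0506271 kJ/m²/yr
Node F: 42.0506271 × 0.08 = 3.364050168 kJ/m²/yr
Node G: 3.364050168 × 0.14 = 0.47096702352 kJ/m²/yr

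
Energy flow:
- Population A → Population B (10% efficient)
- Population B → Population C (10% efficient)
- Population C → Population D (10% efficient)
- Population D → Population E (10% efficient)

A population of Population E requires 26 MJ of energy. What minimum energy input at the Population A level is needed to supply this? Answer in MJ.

Cumulative transfer efficiency: 0.1 × 0.1 × 0.1 × 0.1 = 0.0001
Population A energy = 26 / 0.0001 = 260000 MJ

260000 MJ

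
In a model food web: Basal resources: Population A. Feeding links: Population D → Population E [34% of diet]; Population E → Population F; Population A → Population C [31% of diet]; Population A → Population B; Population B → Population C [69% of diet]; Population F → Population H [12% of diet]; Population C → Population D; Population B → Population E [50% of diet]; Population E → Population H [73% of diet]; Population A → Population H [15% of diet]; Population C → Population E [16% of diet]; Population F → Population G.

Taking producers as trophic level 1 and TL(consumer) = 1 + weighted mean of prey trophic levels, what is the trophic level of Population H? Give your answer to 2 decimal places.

Population B: 1 + 1 = 2
Population C: 1 + (0.69×2 + 0.31×1) = 2.69
Population D: 1 + 2.69 = 3.69
Population E: 1 + (0.5×2 + 0.16×2.69 + 0.34×3.69) = 3.685
Population F: 1 + 3.685 = 4.685
Population G: 1 + 4.685 = 5.685
Population H: 1 + (0.12×4.685 + 0.15×1 + 0.73×3.685) = 4.40225

4.40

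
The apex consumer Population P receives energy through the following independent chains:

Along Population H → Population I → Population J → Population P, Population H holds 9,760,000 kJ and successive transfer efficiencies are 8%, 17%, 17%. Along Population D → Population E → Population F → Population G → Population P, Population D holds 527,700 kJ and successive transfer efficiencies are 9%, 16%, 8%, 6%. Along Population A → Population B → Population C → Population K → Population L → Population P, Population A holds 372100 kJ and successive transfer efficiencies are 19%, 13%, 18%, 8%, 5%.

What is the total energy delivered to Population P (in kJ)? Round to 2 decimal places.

Via Population H: 9760000 × 0.08 × 0.17 × 0.17 = 22565.12 kJ
Via Population D: 527700 × 0.09 × 0.16 × 0.08 × 0.06 = 36.474624 kJ
Via Population A: 372100 × 0.19 × 0.13 × 0.18 × 0.08 × 0.05 = 6.6174264 kJ
Total at Population P: 22565.12 + 36.474624 + 6.6174264 = 22608.2120504 kJ

22608.21 kJ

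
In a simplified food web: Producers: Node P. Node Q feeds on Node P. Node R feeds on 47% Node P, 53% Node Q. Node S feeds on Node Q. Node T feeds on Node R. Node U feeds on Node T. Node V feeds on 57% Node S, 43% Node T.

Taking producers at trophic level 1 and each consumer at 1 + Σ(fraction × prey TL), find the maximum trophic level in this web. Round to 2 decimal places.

4.53

Node Q: 1 + 1 = 2
Node R: 1 + (0.47×1 + 0.53×2) = 2.53
Node S: 1 + 2 = 3
Node T: 1 + 2.53 = 3.53
Node U: 1 + 3.53 = 4.53
Node V: 1 + (0.57×3 + 0.43×3.53) = 4.2279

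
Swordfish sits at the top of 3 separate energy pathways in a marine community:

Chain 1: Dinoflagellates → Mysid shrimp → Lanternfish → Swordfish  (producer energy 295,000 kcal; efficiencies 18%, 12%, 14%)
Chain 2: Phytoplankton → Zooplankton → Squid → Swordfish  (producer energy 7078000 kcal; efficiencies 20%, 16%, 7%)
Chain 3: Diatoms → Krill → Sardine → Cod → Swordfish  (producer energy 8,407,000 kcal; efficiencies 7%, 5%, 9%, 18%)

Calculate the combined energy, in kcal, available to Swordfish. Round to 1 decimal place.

17223.5 kcal

Chain 1: 295000 × 0.18 × 0.12 × 0.14 = 892.08 kcal
Chain 2: 7078000 × 0.2 × 0.16 × 0.07 = 15854.72 kcal
Chain 3: 8407000 × 0.07 × 0.05 × 0.09 × 0.18 = 476.6769 kcal
Total at Swordfish: 892.08 + 15854.72 + 476.6769 = 17223.4769 kcal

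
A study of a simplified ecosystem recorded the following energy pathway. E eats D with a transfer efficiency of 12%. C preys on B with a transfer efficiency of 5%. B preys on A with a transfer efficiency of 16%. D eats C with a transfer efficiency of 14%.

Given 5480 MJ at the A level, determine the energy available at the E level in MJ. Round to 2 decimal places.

B: 5480 × 0.16 = 876.8 MJ
C: 876.8 × 0.05 = 43.84 MJ
D: 43.84 × 0.14 = 6.1376 MJ
E: 6.1376 × 0.12 = 0.736512 MJ

0.74 MJ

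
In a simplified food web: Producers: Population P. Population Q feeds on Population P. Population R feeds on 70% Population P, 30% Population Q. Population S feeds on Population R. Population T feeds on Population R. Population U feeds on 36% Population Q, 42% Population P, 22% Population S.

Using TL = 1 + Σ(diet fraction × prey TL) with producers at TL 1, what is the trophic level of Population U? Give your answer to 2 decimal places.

2.87

Population Q: 1 + 1 = 2
Population R: 1 + (0.7×1 + 0.3×2) = 2.3
Population S: 1 + 2.3 = 3.3
Population T: 1 + 2.3 = 3.3
Population U: 1 + (0.36×2 + 0.42×1 + 0.22×3.3) = 2.866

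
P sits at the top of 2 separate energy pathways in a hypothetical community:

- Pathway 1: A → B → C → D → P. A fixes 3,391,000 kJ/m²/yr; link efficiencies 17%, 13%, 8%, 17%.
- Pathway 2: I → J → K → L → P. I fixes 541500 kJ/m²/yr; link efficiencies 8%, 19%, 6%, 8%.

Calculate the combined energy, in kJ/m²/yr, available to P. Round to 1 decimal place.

Pathway 1: 3391000 × 0.17 × 0.13 × 0.08 × 0.17 = 1019.19896 kJ/m²/yr
Pathway 2: 541500 × 0.08 × 0.19 × 0.06 × 0.08 = 39.50784 kJ/m²/yr
Total at P: 1019.19896 + 39.50784 = 1058.7068 kJ/m²/yr

1058.7 kJ/m²/yr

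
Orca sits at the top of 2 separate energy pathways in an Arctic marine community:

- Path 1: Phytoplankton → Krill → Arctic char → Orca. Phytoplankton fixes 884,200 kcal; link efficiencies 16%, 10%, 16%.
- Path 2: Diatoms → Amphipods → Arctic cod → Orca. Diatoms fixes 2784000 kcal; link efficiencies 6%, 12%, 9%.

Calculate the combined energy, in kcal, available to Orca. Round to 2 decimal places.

4067.58 kcal

Path 1: 884200 × 0.16 × 0.1 × 0.16 = 2263.552 kcal
Path 2: 2784000 × 0.06 × 0.12 × 0.09 = 1804.032 kcal
Total at Orca: 2263.552 + 1804.032 = 4067.584 kcal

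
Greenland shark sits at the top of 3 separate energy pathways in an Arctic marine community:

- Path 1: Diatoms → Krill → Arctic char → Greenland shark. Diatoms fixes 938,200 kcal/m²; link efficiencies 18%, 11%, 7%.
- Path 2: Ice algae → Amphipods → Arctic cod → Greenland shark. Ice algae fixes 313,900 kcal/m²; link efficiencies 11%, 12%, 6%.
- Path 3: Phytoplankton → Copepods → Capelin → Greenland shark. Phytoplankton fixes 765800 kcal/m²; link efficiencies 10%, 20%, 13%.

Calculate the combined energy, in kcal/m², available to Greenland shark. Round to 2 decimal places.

3540.03 kcal/m²

Path 1: 938200 × 0.18 × 0.11 × 0.07 = 1300.3452 kcal/m²
Path 2: 313900 × 0.11 × 0.12 × 0.06 = 248.6088 kcal/m²
Path 3: 765800 × 0.1 × 0.2 × 0.13 = 1991.08 kcal/m²
Total at Greenland shark: 1300.3452 + 248.6088 + 1991.08 = 3540.034 kcal/m²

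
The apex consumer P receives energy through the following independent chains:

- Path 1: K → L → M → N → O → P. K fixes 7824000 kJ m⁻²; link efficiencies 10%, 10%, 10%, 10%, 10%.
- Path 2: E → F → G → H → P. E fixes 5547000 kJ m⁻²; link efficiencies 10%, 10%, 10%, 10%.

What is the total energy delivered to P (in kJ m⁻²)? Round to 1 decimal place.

632.9 kJ m⁻²

Path 1: 7824000 × 0.1 × 0.1 × 0.1 × 0.1 × 0.1 = 78.24 kJ m⁻²
Path 2: 5547000 × 0.1 × 0.1 × 0.1 × 0.1 = 554.7 kJ m⁻²
Total at P: 78.24 + 554.7 = 632.94 kJ m⁻²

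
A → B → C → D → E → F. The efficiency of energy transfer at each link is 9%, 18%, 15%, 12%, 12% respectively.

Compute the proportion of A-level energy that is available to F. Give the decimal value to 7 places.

0.0000350

Product of link efficiencies: 0.09 × 0.18 × 0.15 × 0.12 × 0.12 = 0.000034992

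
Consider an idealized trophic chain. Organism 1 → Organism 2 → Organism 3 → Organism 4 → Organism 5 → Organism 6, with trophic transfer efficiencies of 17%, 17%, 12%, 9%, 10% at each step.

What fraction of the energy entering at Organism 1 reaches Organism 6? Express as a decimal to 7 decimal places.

0.0000312

Product of link efficiencies: 0.17 × 0.17 × 0.12 × 0.09 × 0.1 = 0.000031212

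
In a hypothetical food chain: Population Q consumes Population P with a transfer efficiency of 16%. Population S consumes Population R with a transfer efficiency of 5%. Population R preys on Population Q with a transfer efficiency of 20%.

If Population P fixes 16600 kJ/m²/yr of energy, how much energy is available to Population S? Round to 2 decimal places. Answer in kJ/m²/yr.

26.56 kJ/m²/yr

Population Q: 16600 × 0.16 = 2656 kJ/m²/yr
Population R: 2656 × 0.2 = 531.2 kJ/m²/yr
Population S: 531.2 × 0.05 = 26.56 kJ/m²/yr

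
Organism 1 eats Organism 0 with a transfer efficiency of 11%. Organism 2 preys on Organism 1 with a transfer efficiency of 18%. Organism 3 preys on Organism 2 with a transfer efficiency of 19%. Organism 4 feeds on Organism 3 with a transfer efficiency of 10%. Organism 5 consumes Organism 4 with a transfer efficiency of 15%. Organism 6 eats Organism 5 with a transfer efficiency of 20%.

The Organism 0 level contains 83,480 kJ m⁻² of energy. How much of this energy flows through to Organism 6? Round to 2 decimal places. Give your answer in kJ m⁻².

0.94 kJ m⁻²

Organism 1: 83480 × 0.11 = 9182.8 kJ m⁻²
Organism 2: 9182.8 × 0.18 = 1652.904 kJ m⁻²
Organism 3: 1652.904 × 0.19 = 314.05176 kJ m⁻²
Organism 4: 314.05176 × 0.1 = 31.405176 kJ m⁻²
Organism 5: 31.405176 × 0.15 = 4.7107764 kJ m⁻²
Organism 6: 4.7107764 × 0.2 = 0.94215528 kJ m⁻²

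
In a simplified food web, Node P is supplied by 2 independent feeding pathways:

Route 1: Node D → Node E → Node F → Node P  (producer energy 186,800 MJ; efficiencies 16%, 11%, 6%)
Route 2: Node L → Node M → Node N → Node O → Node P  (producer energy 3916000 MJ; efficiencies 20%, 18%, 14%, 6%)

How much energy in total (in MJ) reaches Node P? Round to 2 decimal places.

Route 1: 186800 × 0.16 × 0.11 × 0.06 = 197.2608 MJ
Route 2: 3916000 × 0.2 × 0.18 × 0.14 × 0.06 = 1184.1984 MJ
Total at Node P: 197.2608 + 1184.1984 = 1381.4592 MJ

1381.46 MJ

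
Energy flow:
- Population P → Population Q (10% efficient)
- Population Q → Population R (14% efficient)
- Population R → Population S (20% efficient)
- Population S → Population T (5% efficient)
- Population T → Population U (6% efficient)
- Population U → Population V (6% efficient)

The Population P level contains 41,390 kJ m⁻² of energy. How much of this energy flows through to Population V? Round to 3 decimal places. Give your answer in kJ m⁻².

Population Q: 41390 × 0.1 = 4139 kJ m⁻²
Population R: 4139 × 0.14 = 579.46 kJ m⁻²
Population S: 579.46 × 0.2 = 115.892 kJ m⁻²
Population T: 115.892 × 0.05 = 5.7946 kJ m⁻²
Population U: 5.7946 × 0.06 = 0.347676 kJ m⁻²
Population V: 0.347676 × 0.06 = 0.02086056 kJ m⁻²

0.021 kJ m⁻²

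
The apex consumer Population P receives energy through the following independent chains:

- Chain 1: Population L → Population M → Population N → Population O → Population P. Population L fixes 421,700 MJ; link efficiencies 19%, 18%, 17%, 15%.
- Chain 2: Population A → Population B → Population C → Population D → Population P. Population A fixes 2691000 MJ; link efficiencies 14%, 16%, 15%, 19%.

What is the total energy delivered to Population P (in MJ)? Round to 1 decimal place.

2085.7 MJ

Chain 1: 421700 × 0.19 × 0.18 × 0.17 × 0.15 = 367.76457 MJ
Chain 2: 2691000 × 0.14 × 0.16 × 0.15 × 0.19 = 1717.9344 MJ
Total at Population P: 367.76457 + 1717.9344 = 2085.69897 MJ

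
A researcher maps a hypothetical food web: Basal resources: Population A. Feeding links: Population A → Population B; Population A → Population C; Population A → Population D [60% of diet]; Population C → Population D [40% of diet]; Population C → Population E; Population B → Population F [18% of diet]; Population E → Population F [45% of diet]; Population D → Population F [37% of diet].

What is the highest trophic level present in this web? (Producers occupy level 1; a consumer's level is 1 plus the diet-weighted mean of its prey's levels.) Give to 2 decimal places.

3.60

Population B: 1 + 1 = 2
Population C: 1 + 1 = 2
Population D: 1 + (0.6×1 + 0.4×2) = 2.4
Population E: 1 + 2 = 3
Population F: 1 + (0.18×2 + 0.45×3 + 0.37×2.4) = 3.598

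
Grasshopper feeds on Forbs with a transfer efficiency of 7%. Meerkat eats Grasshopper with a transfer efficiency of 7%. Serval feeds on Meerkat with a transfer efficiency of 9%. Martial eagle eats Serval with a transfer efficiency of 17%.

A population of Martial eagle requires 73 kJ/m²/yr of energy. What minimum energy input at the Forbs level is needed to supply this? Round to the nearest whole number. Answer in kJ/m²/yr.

Cumulative transfer efficiency: 0.07 × 0.07 × 0.09 × 0.17 = 0.00007497
Forbs energy = 73 / 0.00007497 = 973723 kJ/m²/yr

973723 kJ/m²/yr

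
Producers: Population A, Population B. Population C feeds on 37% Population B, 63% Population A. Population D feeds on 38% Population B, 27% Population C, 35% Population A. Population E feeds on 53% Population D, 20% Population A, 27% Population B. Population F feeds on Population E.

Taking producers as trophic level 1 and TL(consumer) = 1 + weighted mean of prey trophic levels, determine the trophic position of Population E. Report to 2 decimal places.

Population C: 1 + (0.37×1 + 0.63×1) = 2
Population D: 1 + (0.38×1 + 0.27×2 + 0.35×1) = 2.27
Population E: 1 + (0.53×2.27 + 0.2×1 + 0.27×1) = 2.6731
Population F: 1 + 2.6731 = 3.6731

2.67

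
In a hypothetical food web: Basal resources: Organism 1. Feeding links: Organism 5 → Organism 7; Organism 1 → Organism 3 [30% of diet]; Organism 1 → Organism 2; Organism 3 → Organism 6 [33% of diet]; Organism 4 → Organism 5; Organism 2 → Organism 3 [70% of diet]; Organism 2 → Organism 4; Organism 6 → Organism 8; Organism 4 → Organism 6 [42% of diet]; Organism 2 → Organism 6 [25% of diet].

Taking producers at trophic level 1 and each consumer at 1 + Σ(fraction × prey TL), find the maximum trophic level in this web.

5

Organism 2: 1 + 1 = 2
Organism 3: 1 + (0.7×2 + 0.3×1) = 2.7
Organism 4: 1 + 2 = 3
Organism 5: 1 + 3 = 4
Organism 6: 1 + (0.33×2.7 + 0.25×2 + 0.42×3) = 3.651
Organism 7: 1 + 4 = 5
Organism 8: 1 + 3.651 = 4.651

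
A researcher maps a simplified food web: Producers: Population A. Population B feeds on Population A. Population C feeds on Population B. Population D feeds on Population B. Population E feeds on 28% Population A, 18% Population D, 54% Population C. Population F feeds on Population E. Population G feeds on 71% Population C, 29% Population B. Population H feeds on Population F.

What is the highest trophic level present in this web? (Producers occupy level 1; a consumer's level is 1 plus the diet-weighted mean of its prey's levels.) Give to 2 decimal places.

Population B: 1 + 1 = 2
Population C: 1 + 2 = 3
Population D: 1 + 2 = 3
Population E: 1 + (0.28×1 + 0.18×3 + 0.54×3) = 3.44
Population F: 1 + 3.44 = 4.44
Population G: 1 + (0.71×3 + 0.29×2) = 3.71
Population H: 1 + 4.44 = 5.44

5.44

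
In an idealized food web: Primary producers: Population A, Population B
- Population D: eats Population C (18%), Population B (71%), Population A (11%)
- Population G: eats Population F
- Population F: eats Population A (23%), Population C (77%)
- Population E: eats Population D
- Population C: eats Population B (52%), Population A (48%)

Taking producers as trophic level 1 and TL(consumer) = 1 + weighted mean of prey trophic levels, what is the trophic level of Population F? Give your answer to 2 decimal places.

2.77

Population C: 1 + (0.52×1 + 0.48×1) = 2
Population D: 1 + (0.18×2 + 0.71×1 + 0.11×1) = 2.18
Population E: 1 + 2.18 = 3.18
Population F: 1 + (0.23×1 + 0.77×2) = 2.77
Population G: 1 + 2.77 = 3.77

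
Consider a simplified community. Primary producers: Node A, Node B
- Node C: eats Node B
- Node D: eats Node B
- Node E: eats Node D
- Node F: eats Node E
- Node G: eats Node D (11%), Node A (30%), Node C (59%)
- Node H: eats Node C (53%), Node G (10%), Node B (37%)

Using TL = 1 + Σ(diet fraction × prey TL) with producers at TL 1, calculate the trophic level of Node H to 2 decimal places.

2.70

Node C: 1 + 1 = 2
Node D: 1 + 1 = 2
Node E: 1 + 2 = 3
Node F: 1 + 3 = 4
Node G: 1 + (0.11×2 + 0.3×1 + 0.59×2) = 2.7
Node H: 1 + (0.53×2 + 0.1×2.7 + 0.37×1) = 2.7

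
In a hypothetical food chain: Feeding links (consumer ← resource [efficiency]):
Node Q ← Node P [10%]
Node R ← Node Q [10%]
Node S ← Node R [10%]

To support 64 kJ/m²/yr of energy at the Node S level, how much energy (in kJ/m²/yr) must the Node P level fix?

64000 kJ/m²/yr

Cumulative transfer efficiency: 0.1 × 0.1 × 0.1 = 0.001
Node P energy = 64 / 0.001 = 64000 kJ/m²/yr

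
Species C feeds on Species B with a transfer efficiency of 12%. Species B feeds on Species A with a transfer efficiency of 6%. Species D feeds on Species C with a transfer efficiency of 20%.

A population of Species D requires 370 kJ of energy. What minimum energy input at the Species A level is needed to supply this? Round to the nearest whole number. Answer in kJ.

256944 kJ

Cumulative transfer efficiency: 0.06 × 0.12 × 0.2 = 0.00144
Species A energy = 370 / 0.00144 = 256944 kJ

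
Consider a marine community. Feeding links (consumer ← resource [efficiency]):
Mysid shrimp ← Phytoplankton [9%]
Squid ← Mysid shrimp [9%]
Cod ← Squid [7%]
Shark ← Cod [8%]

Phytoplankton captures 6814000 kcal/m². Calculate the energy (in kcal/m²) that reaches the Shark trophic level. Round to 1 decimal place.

309.1 kcal/m²

Mysid shrimp: 6814000 × 0.09 = 613260 kcal/m²
Squid: 613260 × 0.09 = 55193.4 kcal/m²
Cod: 55193.4 × 0.07 = 3863.538 kcal/m²
Shark: 3863.538 × 0.08 = 309.08304 kcal/m²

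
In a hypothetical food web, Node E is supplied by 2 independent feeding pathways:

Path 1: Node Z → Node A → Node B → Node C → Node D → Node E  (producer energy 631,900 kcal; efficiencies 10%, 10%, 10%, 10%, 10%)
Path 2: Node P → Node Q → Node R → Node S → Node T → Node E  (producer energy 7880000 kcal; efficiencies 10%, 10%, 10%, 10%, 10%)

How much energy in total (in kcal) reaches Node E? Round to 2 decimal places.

Path 1: 631900 × 0.1 × 0.1 × 0.1 × 0.1 × 0.1 = 6.319 kcal
Path 2: 7880000 × 0.1 × 0.1 × 0.1 × 0.1 × 0.1 = 78.8 kcal
Total at Node E: 6.319 + 78.8 = 85.119 kcal

85.12 kcal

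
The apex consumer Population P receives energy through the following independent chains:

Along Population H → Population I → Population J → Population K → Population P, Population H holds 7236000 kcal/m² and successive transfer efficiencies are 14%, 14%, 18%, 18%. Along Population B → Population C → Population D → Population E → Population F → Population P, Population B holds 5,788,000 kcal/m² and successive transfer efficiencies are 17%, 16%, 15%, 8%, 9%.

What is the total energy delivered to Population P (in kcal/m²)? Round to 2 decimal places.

Via Population H: 7236000 × 0.14 × 0.14 × 0.18 × 0.18 = 4595.14944 kcal/m²
Via Population B: 5788000 × 0.17 × 0.16 × 0.15 × 0.08 × 0.09 = 170.028288 kcal/m²
Total at Population P: 4595.14944 + 170.028288 = 4765.177728 kcal/m²

4765.18 kcal/m²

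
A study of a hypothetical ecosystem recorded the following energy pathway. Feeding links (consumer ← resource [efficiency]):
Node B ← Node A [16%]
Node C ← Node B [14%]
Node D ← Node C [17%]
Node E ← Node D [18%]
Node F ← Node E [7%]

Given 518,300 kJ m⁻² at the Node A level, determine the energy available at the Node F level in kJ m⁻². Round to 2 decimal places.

24.87 kJ m⁻²

Node B: 518300 × 0.16 = 82928 kJ m⁻²
Node C: 82928 × 0.14 = 11609.92 kJ m⁻²
Node D: 11609.92 × 0.17 = 1973.6864 kJ m⁻²
Node E: 1973.6864 × 0.18 = 355.263552 kJ m⁻²
Node F: 355.263552 × 0.07 = 24.86844864 kJ m⁻²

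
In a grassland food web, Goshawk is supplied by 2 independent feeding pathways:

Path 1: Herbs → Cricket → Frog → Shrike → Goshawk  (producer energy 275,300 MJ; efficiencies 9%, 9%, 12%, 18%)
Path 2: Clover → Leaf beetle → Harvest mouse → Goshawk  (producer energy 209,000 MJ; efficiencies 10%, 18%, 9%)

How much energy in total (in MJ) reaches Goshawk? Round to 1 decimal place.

386.7 MJ

Path 1: 275300 × 0.09 × 0.09 × 0.12 × 0.18 = 48.166488 MJ
Path 2: 209000 × 0.1 × 0.18 × 0.09 = 338.58 MJ
Total at Goshawk: 48.166488 + 338.58 = 386.746488 MJ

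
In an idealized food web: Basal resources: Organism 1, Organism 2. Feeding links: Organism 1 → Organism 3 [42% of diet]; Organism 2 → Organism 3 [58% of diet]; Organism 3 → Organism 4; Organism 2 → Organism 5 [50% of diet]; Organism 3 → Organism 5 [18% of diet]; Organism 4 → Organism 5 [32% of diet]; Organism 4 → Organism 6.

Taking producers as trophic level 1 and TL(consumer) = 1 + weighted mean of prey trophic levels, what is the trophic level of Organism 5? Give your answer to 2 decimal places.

Organism 3: 1 + (0.42×1 + 0.58×1) = 2
Organism 4: 1 + 2 = 3
Organism 5: 1 + (0.5×1 + 0.18×2 + 0.32×3) = 2.82
Organism 6: 1 + 3 = 4

2.82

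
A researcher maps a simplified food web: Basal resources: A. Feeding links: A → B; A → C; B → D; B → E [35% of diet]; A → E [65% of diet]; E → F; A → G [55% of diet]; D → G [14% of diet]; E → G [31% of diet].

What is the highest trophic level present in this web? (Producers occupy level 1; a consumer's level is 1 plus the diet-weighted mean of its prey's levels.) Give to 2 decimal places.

B: 1 + 1 = 2
C: 1 + 1 = 2
D: 1 + 2 = 3
E: 1 + (0.35×2 + 0.65×1) = 2.35
F: 1 + 2.35 = 3.35
G: 1 + (0.55×1 + 0.14×3 + 0.31×2.35) = 2.6985

3.35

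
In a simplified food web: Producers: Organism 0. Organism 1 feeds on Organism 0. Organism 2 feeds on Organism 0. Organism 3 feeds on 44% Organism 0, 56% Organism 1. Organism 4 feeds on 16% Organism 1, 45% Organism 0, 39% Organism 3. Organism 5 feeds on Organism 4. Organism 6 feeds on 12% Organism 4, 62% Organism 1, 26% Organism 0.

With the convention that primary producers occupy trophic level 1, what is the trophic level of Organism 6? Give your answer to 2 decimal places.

2.83

Organism 1: 1 + 1 = 2
Organism 2: 1 + 1 = 2
Organism 3: 1 + (0.44×1 + 0.56×2) = 2.56
Organism 4: 1 + (0.16×2 + 0.45×1 + 0.39×2.56) = 2.7684
Organism 5: 1 + 2.7684 = 3.7684
Organism 6: 1 + (0.12×2.7684 + 0.62×2 + 0.26×1) = 2.832208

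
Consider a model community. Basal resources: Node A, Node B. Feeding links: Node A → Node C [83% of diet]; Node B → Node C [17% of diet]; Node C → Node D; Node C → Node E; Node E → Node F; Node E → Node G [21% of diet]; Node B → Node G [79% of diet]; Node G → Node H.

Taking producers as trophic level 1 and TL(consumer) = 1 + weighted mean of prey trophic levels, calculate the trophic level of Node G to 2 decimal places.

Node C: 1 + (0.83×1 + 0.17×1) = 2
Node D: 1 + 2 = 3
Node E: 1 + 2 = 3
Node F: 1 + 3 = 4
Node G: 1 + (0.21×3 + 0.79×1) = 2.42
Node H: 1 + 2.42 = 3.42

2.42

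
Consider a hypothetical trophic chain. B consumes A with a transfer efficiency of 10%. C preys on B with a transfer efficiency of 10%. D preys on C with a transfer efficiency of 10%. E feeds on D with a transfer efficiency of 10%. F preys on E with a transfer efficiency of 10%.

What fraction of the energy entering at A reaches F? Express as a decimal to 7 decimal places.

0.0000100

Product of link efficiencies: 0.1 × 0.1 × 0.1 × 0.1 × 0.1 = 0.00001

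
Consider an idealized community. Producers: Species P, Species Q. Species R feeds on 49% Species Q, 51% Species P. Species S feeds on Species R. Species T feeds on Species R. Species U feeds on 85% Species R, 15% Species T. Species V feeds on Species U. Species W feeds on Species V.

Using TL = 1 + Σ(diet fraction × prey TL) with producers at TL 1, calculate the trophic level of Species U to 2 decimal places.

Species R: 1 + (0.49×1 + 0.51×1) = 2
Species S: 1 + 2 = 3
Species T: 1 + 2 = 3
Species U: 1 + (0.85×2 + 0.15×3) = 3.15
Species V: 1 + 3.15 = 4.15
Species W: 1 + 4.15 = 5.15

3.15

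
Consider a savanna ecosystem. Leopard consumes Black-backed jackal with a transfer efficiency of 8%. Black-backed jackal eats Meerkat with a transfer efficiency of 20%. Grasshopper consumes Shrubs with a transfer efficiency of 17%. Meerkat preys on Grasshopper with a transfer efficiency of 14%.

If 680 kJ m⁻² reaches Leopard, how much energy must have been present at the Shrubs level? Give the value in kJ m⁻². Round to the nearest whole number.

1785714 kJ m⁻²

Cumulative transfer efficiency: 0.17 × 0.14 × 0.2 × 0.08 = 0.0003808
Shrubs energy = 680 / 0.0003808 = 1785714 kJ m⁻²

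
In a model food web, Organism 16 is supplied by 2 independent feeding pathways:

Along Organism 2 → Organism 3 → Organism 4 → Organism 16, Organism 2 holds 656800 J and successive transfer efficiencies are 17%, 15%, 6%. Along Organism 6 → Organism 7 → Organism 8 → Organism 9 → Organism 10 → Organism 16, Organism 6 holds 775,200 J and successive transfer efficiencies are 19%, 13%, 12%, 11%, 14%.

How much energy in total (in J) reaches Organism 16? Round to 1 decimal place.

Via Organism 2: 656800 × 0.17 × 0.15 × 0.06 = 1004.904 J
Via Organism 6: 775200 × 0.19 × 0.13 × 0.12 × 0.11 × 0.14 = 35.38446912 J
Total at Organism 16: 1004.904 + 35.38446912 = 1040.28846912 J

1040.3 J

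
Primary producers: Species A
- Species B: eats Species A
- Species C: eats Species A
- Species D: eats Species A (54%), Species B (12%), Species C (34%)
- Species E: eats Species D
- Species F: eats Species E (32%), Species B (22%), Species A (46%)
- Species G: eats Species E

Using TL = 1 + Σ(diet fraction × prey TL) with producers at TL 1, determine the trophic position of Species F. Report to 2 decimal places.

Species B: 1 + 1 = 2
Species C: 1 + 1 = 2
Species D: 1 + (0.54×1 + 0.12×2 + 0.34×2) = 2.46
Species E: 1 + 2.46 = 3.46
Species F: 1 + (0.32×3.46 + 0.22×2 + 0.46×1) = 3.0072
Species G: 1 + 3.46 = 4.46

3.01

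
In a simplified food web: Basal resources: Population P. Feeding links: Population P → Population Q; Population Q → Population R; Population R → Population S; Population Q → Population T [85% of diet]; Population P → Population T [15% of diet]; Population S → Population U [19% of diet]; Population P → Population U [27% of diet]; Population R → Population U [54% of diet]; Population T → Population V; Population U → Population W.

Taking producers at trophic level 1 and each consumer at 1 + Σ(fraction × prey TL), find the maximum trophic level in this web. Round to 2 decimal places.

Population Q: 1 + 1 = 2
Population R: 1 + 2 = 3
Population S: 1 + 3 = 4
Population T: 1 + (0.85×2 + 0.15×1) = 2.85
Population U: 1 + (0.19×4 + 0.27×1 + 0.54×3) = 3.65
Population V: 1 + 2.85 = 3.85
Population W: 1 + 3.65 = 4.65

4.65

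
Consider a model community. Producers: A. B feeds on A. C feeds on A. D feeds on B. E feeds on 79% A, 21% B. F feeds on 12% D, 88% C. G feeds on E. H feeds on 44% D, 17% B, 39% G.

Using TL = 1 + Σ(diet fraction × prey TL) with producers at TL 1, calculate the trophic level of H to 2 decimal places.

3.91

B: 1 + 1 = 2
C: 1 + 1 = 2
D: 1 + 2 = 3
E: 1 + (0.79×1 + 0.21×2) = 2.21
F: 1 + (0.12×3 + 0.88×2) = 3.12
G: 1 + 2.21 = 3.21
H: 1 + (0.44×3 + 0.17×2 + 0.39×3.21) = 3.9119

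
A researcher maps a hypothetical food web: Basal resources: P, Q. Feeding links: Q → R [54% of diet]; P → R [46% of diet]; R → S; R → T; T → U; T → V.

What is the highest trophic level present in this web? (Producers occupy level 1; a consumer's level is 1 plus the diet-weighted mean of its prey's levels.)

4

R: 1 + (0.54×1 + 0.46×1) = 2
S: 1 + 2 = 3
T: 1 + 2 = 3
U: 1 + 3 = 4
V: 1 + 3 = 4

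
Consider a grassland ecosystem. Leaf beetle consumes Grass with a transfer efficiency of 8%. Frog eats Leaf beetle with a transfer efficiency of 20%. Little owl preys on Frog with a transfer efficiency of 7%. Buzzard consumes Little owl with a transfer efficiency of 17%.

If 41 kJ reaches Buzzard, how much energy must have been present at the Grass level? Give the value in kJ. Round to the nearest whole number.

215336 kJ

Cumulative transfer efficiency: 0.08 × 0.2 × 0.07 × 0.17 = 0.0001904
Grass energy = 41 / 0.0001904 = 215336 kJ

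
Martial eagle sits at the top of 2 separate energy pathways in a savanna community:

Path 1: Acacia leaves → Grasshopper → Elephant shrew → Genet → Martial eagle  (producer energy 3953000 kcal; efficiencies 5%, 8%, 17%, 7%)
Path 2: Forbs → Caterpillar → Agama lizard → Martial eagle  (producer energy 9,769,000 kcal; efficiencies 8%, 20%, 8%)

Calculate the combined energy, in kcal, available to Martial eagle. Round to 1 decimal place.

12692.5 kcal

Path 1: 3953000 × 0.05 × 0.08 × 0.17 × 0.07 = 188.1628 kcal
Path 2: 9769000 × 0.08 × 0.2 × 0.08 = 12504.32 kcal
Total at Martial eagle: 188.1628 + 12504.32 = 12692.4828 kcal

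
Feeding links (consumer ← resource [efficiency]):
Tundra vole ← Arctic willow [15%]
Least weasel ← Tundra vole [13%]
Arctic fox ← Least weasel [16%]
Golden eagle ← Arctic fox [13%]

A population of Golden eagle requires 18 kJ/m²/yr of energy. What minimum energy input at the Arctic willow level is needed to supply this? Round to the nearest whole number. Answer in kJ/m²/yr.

44379 kJ/m²/yr

Cumulative transfer efficiency: 0.15 × 0.13 × 0.16 × 0.13 = 0.0004056
Arctic willow energy = 18 / 0.0004056 = 44379 kJ/m²/yr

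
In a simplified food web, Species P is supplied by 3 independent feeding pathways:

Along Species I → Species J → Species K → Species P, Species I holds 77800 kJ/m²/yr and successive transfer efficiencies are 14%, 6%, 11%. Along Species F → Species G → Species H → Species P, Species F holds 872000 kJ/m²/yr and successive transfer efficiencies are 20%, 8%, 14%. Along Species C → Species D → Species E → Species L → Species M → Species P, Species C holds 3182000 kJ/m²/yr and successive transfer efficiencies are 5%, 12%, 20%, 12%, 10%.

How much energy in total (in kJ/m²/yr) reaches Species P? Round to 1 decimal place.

2071.0 kJ/m²/yr

Via Species I: 77800 × 0.14 × 0.06 × 0.11 = 71.8872 kJ/m²/yr
Via Species F: 872000 × 0.2 × 0.08 × 0.14 = 1953.28 kJ/m²/yr
Via Species C: 3182000 × 0.05 × 0.12 × 0.2 × 0.12 × 0.1 = 45.8208 kJ/m²/yr
Total at Species P: 71.8872 + 1953.28 + 45.8208 = 2070.988 kJ/m²/yr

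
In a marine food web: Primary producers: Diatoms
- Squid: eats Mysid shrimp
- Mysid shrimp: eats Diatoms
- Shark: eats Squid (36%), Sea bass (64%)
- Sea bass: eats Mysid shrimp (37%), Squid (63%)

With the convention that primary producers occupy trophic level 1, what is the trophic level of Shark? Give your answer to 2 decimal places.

4.40

Mysid shrimp: 1 + 1 = 2
Squid: 1 + 2 = 3
Sea bass: 1 + (0.37×2 + 0.63×3) = 3.63
Shark: 1 + (0.36×3 + 0.64×3.63) = 4.4032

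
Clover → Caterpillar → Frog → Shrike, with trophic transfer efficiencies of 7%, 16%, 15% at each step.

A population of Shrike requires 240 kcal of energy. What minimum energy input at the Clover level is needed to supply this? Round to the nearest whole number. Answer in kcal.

142857 kcal

Cumulative transfer efficiency: 0.07 × 0.16 × 0.15 = 0.00168
Clover energy = 240 / 0.00168 = 142857 kcal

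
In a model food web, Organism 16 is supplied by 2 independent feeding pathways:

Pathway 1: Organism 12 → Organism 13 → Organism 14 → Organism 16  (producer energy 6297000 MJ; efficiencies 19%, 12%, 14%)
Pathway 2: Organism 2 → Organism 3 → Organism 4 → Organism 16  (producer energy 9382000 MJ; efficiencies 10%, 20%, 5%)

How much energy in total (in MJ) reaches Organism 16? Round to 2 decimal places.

Pathway 1: 6297000 × 0.19 × 0.12 × 0.14 = 20100.024 MJ
Pathway 2: 9382000 × 0.1 × 0.2 × 0.05 = 9382 MJ
Total at Organism 16: 20100.024 + 9382 = 29482.024 MJ

29482.02 MJ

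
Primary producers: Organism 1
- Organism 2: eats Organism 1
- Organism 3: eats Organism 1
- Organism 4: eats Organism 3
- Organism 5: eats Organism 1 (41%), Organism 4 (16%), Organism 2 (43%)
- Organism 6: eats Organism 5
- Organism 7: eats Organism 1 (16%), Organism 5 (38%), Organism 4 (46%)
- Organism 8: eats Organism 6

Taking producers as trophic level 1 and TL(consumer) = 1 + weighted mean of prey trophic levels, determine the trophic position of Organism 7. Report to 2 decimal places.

3.59

Organism 2: 1 + 1 = 2
Organism 3: 1 + 1 = 2
Organism 4: 1 + 2 = 3
Organism 5: 1 + (0.41×1 + 0.16×3 + 0.43×2) = 2.75
Organism 6: 1 + 2.75 = 3.75
Organism 7: 1 + (0.16×1 + 0.38×2.75 + 0.46×3) = 3.585
Organism 8: 1 + 3.75 = 4.75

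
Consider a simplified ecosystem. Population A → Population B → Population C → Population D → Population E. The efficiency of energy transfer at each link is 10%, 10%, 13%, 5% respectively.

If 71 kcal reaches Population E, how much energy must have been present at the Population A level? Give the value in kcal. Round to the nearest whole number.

Cumulative transfer efficiency: 0.1 × 0.1 × 0.13 × 0.05 = 0.000065
Population A energy = 71 / 0.000065 = 1092308 kcal

1092308 kcal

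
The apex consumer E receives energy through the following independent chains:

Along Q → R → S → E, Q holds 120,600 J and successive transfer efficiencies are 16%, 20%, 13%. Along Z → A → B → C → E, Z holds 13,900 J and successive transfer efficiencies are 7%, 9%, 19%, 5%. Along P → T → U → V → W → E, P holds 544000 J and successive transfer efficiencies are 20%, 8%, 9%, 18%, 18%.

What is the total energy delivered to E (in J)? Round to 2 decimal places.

527.91 J

Via Q: 120600 × 0.16 × 0.2 × 0.13 = 501.696 J
Via Z: 13900 × 0.07 × 0.09 × 0.19 × 0.05 = 0.831915 J
Via P: 544000 × 0.2 × 0.08 × 0.09 × 0.18 × 0.18 = 25.380864 J
Total at E: 501.696 + 0.831915 + 25.380864 = 527.908779 J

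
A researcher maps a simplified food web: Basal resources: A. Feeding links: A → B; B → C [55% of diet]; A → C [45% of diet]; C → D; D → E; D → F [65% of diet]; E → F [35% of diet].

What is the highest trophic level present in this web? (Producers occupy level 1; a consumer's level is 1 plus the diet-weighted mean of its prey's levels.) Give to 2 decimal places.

4.90

B: 1 + 1 = 2
C: 1 + (0.55×2 + 0.45×1) = 2.55
D: 1 + 2.55 = 3.55
E: 1 + 3.55 = 4.55
F: 1 + (0.65×3.55 + 0.35×4.55) = 4.9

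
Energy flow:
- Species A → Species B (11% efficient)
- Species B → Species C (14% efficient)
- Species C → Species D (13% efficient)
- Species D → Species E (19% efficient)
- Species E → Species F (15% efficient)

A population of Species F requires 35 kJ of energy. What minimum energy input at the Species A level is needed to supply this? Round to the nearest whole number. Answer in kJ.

613422 kJ

Cumulative transfer efficiency: 0.11 × 0.14 × 0.13 × 0.19 × 0.15 = 0.000057057
Species A energy = 35 / 0.000057057 = 613422 kJ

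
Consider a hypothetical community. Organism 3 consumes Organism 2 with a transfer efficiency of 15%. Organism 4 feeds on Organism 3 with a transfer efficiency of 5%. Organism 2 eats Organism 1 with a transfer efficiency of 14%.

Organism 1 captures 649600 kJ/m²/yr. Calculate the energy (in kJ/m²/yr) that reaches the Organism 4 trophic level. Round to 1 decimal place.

682.1 kJ/m²/yr

Organism 2: 649600 × 0.14 = 90944 kJ/m²/yr
Organism 3: 90944 × 0.15 = 13641.6 kJ/m²/yr
Organism 4: 13641.6 × 0.05 = 682.08 kJ/m²/yr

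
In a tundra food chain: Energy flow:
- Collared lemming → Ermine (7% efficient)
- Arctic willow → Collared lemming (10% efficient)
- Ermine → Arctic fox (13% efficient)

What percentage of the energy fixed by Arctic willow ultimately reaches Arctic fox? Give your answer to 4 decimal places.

0.0910%

Product of link efficiencies: 0.1 × 0.07 × 0.13 = 0.00091
As a percentage: 0.00091 × 100 = 0.0910%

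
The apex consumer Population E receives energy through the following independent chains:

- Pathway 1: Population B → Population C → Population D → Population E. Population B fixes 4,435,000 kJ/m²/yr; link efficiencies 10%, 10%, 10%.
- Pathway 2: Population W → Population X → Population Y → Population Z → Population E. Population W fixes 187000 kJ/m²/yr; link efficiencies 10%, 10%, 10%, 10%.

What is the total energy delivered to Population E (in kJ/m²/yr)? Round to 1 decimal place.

Pathway 1: 4435000 × 0.1 × 0.1 × 0.1 = 4435 kJ/m²/yr
Pathway 2: 187000 × 0.1 × 0.1 × 0.1 × 0.1 = 18.7 kJ/m²/yr
Total at Population E: 4435 + 18.7 = 4453.7 kJ/m²/yr

4453.7 kJ/m²/yr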